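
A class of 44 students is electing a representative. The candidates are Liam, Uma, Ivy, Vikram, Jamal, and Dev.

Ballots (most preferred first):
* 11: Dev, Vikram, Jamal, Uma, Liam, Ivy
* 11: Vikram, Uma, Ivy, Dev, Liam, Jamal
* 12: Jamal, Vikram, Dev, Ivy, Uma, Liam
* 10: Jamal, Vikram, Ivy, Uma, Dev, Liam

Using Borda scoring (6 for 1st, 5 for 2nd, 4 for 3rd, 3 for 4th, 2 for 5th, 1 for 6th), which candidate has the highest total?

Vikram

Liam: 11×2 + 11×2 + 12×1 + 10×1 = 66
Uma: 11×3 + 11×5 + 12×2 + 10×3 = 142
Ivy: 11×1 + 11×4 + 12×3 + 10×4 = 131
Vikram: 11×5 + 11×6 + 12×5 + 10×5 = 231
Jamal: 11×4 + 11×1 + 12×6 + 10×6 = 187
Dev: 11×6 + 11×3 + 12×4 + 10×2 = 167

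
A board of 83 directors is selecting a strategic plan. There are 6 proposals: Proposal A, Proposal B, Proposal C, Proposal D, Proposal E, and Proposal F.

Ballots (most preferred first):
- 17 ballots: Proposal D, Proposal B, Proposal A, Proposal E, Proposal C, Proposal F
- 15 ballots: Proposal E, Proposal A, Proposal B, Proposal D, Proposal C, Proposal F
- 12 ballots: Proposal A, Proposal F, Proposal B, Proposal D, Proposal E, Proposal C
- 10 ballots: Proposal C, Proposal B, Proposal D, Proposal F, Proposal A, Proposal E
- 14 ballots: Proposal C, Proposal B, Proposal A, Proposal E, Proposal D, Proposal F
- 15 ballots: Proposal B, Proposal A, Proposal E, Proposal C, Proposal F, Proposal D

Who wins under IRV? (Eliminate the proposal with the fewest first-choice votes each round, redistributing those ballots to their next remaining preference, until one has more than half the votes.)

Round 1: Proposal A 12, Proposal B 15, Proposal C 24, Proposal D 17, Proposal E 15, Proposal F 0. Proposal F eliminated.
Round 2: Proposal A 12, Proposal B 15, Proposal C 24, Proposal D 17, Proposal E 15. Proposal A eliminated.
Round 3: Proposal B 27, Proposal C 24, Proposal D 17, Proposal E 15. Proposal E eliminated.
Round 4: Proposal B 42, Proposal C 24, Proposal D 17. Proposal B has a majority (≥42).

Proposal B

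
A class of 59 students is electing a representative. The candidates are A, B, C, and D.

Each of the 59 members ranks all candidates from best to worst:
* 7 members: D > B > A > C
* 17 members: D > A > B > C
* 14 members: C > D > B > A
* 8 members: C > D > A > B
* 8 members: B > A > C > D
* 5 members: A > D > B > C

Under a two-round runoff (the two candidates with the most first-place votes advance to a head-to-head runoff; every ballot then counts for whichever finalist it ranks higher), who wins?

C

Round 1 first-place votes: A 5, B 8, C 22, D 24. D and C advance.
Runoff: D is ranked above C on 29 ballots, C above D on 30.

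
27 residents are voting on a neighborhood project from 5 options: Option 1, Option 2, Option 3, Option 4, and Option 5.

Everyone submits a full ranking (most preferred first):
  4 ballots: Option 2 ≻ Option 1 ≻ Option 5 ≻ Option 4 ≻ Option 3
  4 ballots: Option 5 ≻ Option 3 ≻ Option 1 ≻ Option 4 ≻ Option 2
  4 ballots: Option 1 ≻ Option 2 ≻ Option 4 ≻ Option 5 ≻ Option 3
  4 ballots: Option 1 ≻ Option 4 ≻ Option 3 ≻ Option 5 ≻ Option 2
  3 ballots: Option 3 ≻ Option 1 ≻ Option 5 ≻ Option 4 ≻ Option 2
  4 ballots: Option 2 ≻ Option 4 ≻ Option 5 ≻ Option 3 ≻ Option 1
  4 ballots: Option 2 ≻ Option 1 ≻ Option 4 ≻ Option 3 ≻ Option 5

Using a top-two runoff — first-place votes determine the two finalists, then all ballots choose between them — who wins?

Round 1 first-place votes: Option 1 8, Option 2 12, Option 3 3, Option 4 0, Option 5 4. Option 2 and Option 1 advance.
Runoff: Option 2 is ranked above Option 1 on 12 ballots, Option 1 above Option 2 on 15.

Option 1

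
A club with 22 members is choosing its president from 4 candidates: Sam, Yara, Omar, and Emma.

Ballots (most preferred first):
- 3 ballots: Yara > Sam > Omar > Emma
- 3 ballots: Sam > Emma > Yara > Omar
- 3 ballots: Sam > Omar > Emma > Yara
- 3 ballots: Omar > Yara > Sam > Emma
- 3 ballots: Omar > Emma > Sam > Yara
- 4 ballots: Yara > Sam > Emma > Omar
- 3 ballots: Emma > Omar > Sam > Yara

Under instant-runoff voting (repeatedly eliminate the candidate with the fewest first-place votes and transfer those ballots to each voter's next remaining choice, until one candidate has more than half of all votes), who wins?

Round 1: Sam 6, Yara 7, Omar 6, Emma 3. Emma eliminated.
Round 2: Sam 6, Yara 7, Omar 9. Sam eliminated.
Round 3: Yara 10, Omar 12. Omar has a majority (≥12).

Omar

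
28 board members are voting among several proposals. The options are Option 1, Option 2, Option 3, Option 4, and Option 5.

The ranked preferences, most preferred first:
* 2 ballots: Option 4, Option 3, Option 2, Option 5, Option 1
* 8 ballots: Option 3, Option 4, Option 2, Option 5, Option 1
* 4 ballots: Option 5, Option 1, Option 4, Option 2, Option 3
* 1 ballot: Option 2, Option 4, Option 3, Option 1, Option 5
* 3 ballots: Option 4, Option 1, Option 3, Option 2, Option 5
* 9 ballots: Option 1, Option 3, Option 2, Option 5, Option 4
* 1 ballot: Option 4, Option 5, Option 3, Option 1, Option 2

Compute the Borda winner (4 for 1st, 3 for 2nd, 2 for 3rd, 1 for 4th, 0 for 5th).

Option 1: 2×0 + 8×0 + 4×3 + 1×1 + 3×3 + 9×4 + 1×1 = 59
Option 2: 2×2 + 8×2 + 4×1 + 1×4 + 3×1 + 9×2 + 1×0 = 49
Option 3: 2×3 + 8×4 + 4×0 + 1×2 + 3×2 + 9×3 + 1×2 = 75
Option 4: 2×4 + 8×3 + 4×2 + 1×3 + 3×4 + 9×0 + 1×4 = 59
Option 5: 2×1 + 8×1 + 4×4 + 1×0 + 3×0 + 9×1 + 1×3 = 38

Option 3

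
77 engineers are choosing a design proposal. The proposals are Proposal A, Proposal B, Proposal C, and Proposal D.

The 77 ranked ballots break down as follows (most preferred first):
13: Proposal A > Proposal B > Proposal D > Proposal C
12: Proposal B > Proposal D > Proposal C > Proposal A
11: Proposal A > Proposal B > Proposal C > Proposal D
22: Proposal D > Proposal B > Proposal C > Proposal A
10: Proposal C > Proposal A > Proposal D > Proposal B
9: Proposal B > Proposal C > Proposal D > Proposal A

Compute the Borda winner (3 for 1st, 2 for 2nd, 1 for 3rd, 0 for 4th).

Proposal A: 13×3 + 12×0 + 11×3 + 22×0 + 10×2 + 9×0 = 92
Proposal B: 13×2 + 12×3 + 11×2 + 22×2 + 10×0 + 9×3 = 155
Proposal C: 13×0 + 12×1 + 11×1 + 22×1 + 10×3 + 9×2 = 93
Proposal D: 13×1 + 12×2 + 11×0 + 22×3 + 10×1 + 9×1 = 122

Proposal B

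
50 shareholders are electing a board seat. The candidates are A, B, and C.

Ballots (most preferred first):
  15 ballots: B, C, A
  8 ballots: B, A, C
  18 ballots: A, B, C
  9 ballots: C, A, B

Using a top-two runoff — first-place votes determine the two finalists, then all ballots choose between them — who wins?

Round 1 first-place votes: A 18, B 23, C 9. B and A advance.
Runoff: B is ranked above A on 23 ballots, A above B on 27.

A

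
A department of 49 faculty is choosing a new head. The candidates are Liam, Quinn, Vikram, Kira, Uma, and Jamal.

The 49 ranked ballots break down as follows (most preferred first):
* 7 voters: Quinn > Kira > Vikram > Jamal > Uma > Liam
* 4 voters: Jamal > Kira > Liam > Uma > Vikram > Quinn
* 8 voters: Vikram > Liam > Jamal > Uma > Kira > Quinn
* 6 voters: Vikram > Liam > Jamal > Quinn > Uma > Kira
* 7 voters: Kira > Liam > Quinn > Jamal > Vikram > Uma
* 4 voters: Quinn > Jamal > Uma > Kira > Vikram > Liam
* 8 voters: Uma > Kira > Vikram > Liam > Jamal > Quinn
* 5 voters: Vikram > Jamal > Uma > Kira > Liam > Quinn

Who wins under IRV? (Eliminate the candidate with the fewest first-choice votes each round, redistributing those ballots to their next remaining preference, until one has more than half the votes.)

Kira

Round 1: Liam 0, Quinn 11, Vikram 19, Kira 7, Uma 8, Jamal 4. Liam eliminated.
Round 2: Quinn 11, Vikram 19, Kira 7, Uma 8, Jamal 4. Jamal eliminated.
Round 3: Quinn 11, Vikram 19, Kira 11, Uma 8. Uma eliminated.
Round 4: Quinn 11, Vikram 19, Kira 19. Quinn eliminated.
Round 5: Vikram 19, Kira 30. Kira has a majority (≥25).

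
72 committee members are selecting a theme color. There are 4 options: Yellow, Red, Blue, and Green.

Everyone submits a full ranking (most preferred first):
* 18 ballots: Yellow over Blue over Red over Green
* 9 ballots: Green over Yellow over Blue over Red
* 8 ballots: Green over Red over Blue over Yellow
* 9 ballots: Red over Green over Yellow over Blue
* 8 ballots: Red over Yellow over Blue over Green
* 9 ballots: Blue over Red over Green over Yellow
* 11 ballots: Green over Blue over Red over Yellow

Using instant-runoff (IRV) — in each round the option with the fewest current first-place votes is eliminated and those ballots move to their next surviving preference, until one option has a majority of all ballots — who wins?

Red

Round 1: Yellow 18, Red 17, Blue 9, Green 28. Blue eliminated.
Round 2: Yellow 18, Red 26, Green 28. Yellow eliminated.
Round 3: Red 44, Green 28. Red has a majority (≥37).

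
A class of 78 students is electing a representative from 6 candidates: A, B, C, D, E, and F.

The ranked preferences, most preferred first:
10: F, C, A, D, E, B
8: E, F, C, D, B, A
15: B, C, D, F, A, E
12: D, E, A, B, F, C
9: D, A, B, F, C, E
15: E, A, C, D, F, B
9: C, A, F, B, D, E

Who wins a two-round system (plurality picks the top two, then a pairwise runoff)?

Round 1 first-place votes: A 0, B 15, C 9, D 21, E 23, F 10. E and D advance.
Runoff: E is ranked above D on 23 ballots, D above E on 55.

D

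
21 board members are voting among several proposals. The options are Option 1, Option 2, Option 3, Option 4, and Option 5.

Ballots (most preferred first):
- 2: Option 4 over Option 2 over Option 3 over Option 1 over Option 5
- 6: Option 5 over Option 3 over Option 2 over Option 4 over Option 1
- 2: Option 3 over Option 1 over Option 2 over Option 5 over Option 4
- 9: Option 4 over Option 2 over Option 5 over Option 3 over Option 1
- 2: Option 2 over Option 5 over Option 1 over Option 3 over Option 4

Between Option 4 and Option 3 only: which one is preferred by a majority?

Option 4 is ranked above Option 3 on 11 ballots; Option 3 above Option 4 on 10.

Option 4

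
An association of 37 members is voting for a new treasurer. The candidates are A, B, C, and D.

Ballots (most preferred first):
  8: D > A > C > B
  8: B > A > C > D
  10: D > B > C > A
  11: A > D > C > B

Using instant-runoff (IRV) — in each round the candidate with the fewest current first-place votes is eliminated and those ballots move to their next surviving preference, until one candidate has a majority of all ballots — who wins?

A

Round 1: A 11, B 8, C 0, D 18. C eliminated.
Round 2: A 11, B 8, D 18. B eliminated.
Round 3: A 19, D 18. A has a majority (≥19).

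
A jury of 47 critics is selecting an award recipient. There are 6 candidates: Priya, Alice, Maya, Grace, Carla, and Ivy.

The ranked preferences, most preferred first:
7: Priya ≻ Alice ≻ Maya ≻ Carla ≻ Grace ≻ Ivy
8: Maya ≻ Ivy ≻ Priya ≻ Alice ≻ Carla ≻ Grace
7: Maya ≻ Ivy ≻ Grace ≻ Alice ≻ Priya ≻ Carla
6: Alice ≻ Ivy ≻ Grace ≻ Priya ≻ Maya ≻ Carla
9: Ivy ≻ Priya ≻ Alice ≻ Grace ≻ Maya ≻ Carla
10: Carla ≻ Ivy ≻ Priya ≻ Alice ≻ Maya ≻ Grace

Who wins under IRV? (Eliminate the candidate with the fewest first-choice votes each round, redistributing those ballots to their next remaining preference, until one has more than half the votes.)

Round 1: Priya 7, Alice 6, Maya 15, Grace 0, Carla 10, Ivy 9. Grace eliminated.
Round 2: Priya 7, Alice 6, Maya 15, Carla 10, Ivy 9. Alice eliminated.
Round 3: Priya 7, Maya 15, Carla 10, Ivy 15. Priya eliminated.
Round 4: Maya 22, Carla 10, Ivy 15. Carla eliminated.
Round 5: Maya 22, Ivy 25. Ivy has a majority (≥24).

Ivy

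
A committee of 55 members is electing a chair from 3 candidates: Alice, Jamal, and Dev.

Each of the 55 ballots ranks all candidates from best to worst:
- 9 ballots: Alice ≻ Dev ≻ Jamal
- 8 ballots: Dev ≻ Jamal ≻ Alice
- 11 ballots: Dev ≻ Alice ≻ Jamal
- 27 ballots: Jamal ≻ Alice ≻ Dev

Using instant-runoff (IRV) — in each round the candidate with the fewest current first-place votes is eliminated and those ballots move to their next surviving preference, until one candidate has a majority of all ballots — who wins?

Dev

Round 1: Alice 9, Jamal 27, Dev 19. Alice eliminated.
Round 2: Jamal 27, Dev 28. Dev has a majority (≥28).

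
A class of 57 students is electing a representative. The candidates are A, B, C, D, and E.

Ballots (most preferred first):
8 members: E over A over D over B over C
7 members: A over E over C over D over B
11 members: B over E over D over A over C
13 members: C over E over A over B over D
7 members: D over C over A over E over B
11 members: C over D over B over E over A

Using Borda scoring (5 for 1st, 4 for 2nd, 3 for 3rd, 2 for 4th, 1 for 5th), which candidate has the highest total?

E

A: 8×4 + 7×5 + 11×2 + 13×3 + 7×3 + 11×1 = 160
B: 8×2 + 7×1 + 11×5 + 13×2 + 7×1 + 11×3 = 144
C: 8×1 + 7×3 + 11×1 + 13×5 + 7×4 + 11×5 = 188
D: 8×3 + 7×2 + 11×3 + 13×1 + 7×5 + 11×4 = 163
E: 8×5 + 7×4 + 11×4 + 13×4 + 7×2 + 11×2 = 200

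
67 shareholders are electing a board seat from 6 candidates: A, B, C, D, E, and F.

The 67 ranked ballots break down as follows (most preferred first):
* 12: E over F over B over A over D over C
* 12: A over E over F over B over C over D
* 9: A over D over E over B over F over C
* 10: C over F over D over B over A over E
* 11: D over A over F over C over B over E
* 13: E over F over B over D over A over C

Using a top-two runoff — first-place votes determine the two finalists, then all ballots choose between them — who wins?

A

Round 1 first-place votes: A 21, B 0, C 10, D 11, E 25, F 0. E and A advance.
Runoff: E is ranked above A on 25 ballots, A above E on 42.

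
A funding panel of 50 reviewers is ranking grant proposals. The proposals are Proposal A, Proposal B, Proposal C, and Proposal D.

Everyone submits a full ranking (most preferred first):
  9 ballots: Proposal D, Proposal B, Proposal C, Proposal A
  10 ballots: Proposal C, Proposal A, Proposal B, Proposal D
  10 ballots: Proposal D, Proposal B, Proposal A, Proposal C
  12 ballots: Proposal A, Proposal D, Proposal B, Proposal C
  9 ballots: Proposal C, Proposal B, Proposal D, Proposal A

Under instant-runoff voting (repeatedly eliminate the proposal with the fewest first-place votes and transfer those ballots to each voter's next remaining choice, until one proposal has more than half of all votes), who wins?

Proposal D

Round 1: Proposal A 12, Proposal B 0, Proposal C 19, Proposal D 19. Proposal B eliminated.
Round 2: Proposal A 12, Proposal C 19, Proposal D 19. Proposal A eliminated.
Round 3: Proposal C 19, Proposal D 31. Proposal D has a majority (≥26).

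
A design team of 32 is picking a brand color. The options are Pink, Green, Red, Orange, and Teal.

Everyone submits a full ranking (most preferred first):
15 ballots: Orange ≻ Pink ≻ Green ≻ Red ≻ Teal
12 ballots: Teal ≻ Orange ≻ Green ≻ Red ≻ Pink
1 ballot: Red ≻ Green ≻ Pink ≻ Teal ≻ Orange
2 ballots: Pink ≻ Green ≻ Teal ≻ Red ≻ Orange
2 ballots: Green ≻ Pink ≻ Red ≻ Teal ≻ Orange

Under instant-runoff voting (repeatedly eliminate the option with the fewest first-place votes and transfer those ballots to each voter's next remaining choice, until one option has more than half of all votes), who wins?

Teal

Round 1: Pink 2, Green 2, Red 1, Orange 15, Teal 12. Red eliminated.
Round 2: Pink 2, Green 3, Orange 15, Teal 12. Pink eliminated.
Round 3: Green 5, Orange 15, Teal 12. Green eliminated.
Round 4: Orange 15, Teal 17. Teal has a majority (≥17).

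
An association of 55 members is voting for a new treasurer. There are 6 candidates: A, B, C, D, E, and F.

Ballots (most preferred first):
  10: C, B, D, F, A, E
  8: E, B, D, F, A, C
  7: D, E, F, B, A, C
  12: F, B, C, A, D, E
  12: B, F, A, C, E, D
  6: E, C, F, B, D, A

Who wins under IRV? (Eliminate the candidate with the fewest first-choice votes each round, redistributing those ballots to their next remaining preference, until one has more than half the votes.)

B

Round 1: A 0, B 12, C 10, D 7, E 14, F 12. A eliminated.
Round 2: B 12, C 10, D 7, E 14, F 12. D eliminated.
Round 3: B 12, C 10, E 21, F 12. C eliminated.
Round 4: B 22, E 21, F 12. F eliminated.
Round 5: B 34, E 21. B has a majority (≥28).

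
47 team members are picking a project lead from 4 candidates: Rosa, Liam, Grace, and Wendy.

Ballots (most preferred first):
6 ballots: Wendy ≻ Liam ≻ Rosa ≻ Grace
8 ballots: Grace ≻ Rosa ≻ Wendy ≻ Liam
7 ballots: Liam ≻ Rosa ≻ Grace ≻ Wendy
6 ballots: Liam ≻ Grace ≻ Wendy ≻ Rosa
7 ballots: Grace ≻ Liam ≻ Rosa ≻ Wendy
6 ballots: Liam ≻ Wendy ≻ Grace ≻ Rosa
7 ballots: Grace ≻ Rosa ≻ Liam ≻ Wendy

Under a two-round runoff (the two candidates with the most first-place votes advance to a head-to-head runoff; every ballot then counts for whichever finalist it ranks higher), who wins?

Liam

Round 1 first-place votes: Rosa 0, Liam 19, Grace 22, Wendy 6. Grace and Liam advance.
Runoff: Grace is ranked above Liam on 22 ballots, Liam above Grace on 25.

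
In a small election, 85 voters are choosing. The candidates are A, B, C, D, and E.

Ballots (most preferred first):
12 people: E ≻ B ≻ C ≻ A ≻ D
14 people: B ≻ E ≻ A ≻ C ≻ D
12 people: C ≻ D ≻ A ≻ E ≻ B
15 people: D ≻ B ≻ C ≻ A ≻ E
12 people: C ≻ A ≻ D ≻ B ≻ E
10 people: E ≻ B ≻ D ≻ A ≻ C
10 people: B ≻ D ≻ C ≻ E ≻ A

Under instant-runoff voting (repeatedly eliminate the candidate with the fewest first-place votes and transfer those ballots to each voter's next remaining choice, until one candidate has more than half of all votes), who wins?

Round 1: A 0, B 24, C 24, D 15, E 22. A eliminated.
Round 2: B 24, C 24, D 15, E 22. D eliminated.
Round 3: B 39, C 24, E 22. E eliminated.
Round 4: B 61, C 24. B has a majority (≥43).

B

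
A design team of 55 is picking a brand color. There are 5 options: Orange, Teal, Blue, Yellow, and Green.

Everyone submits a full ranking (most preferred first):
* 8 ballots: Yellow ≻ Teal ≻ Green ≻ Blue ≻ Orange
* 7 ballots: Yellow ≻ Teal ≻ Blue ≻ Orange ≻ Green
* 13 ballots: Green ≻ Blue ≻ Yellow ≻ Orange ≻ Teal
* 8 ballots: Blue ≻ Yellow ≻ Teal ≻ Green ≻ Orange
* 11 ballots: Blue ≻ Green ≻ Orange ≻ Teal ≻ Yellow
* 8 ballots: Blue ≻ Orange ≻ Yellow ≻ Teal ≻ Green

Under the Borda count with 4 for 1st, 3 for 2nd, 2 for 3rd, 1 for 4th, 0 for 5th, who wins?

Blue

Orange: 8×0 + 7×1 + 13×1 + 8×0 + 11×2 + 8×3 = 66
Teal: 8×3 + 7×3 + 13×0 + 8×2 + 11×1 + 8×1 = 80
Blue: 8×1 + 7×2 + 13×3 + 8×4 + 11×4 + 8×4 = 169
Yellow: 8×4 + 7×4 + 13×2 + 8×3 + 11×0 + 8×2 = 126
Green: 8×2 + 7×0 + 13×4 + 8×1 + 11×3 + 8×0 = 109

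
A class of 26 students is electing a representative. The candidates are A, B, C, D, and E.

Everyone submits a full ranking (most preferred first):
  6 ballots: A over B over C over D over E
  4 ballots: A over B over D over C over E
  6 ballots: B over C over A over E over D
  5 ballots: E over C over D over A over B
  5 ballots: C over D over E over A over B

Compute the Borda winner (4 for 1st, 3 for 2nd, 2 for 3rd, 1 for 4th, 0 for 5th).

A: 6×4 + 4×4 + 6×2 + 5×1 + 5×1 = 62
B: 6×3 + 4×3 + 6×4 + 5×0 + 5×0 = 54
C: 6×2 + 4×1 + 6×3 + 5×3 + 5×4 = 69
D: 6×1 + 4×2 + 6×0 + 5×2 + 5×3 = 39
E: 6×0 + 4×0 + 6×1 + 5×4 + 5×2 = 36

C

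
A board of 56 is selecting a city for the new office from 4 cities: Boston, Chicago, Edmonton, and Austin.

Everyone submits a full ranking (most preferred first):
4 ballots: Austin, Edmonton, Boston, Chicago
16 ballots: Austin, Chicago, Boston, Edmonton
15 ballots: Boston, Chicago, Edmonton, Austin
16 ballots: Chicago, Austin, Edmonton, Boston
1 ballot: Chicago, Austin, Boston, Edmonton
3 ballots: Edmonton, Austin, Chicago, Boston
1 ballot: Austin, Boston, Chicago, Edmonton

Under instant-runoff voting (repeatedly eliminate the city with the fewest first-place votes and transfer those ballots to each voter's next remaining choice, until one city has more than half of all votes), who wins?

Round 1: Boston 15, Chicago 17, Edmonton 3, Austin 21. Edmonton eliminated.
Round 2: Boston 15, Chicago 17, Austin 24. Boston eliminated.
Round 3: Chicago 32, Austin 24. Chicago has a majority (≥29).

Chicago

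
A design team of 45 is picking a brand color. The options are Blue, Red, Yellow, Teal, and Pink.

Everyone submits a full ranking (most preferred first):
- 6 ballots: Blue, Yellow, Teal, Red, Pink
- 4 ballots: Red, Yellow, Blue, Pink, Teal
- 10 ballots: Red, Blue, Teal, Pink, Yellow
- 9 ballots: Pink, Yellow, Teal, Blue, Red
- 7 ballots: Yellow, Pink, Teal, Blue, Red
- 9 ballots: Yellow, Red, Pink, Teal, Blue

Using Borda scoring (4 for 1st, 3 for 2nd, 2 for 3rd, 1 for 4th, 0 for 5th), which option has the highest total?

Blue: 6×4 + 4×2 + 10×3 + 9×1 + 7×1 + 9×0 = 78
Red: 6×1 + 4×4 + 10×4 + 9×0 + 7×0 + 9×3 = 89
Yellow: 6×3 + 4×3 + 10×0 + 9×3 + 7×4 + 9×4 = 121
Teal: 6×2 + 4×0 + 10×2 + 9×2 + 7×2 + 9×1 = 73
Pink: 6×0 + 4×1 + 10×1 + 9×4 + 7×3 + 9×2 = 89

Yellow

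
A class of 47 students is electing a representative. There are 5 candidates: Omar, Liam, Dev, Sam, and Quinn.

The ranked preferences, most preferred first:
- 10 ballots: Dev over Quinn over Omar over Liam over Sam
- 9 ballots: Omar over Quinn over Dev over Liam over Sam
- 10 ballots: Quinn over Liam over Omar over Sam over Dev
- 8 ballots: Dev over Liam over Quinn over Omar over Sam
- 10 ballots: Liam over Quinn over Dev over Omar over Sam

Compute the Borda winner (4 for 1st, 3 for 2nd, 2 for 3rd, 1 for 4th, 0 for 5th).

Omar: 10×2 + 9×4 + 10×2 + 8×1 + 10×1 = 94
Liam: 10×1 + 9×1 + 10×3 + 8×3 + 10×4 = 113
Dev: 10×4 + 9×2 + 10×0 + 8×4 + 10×2 = 110
Sam: 10×0 + 9×0 + 10×1 + 8×0 + 10×0 = 10
Quinn: 10×3 + 9×3 + 10×4 + 8×2 + 10×3 = 143

Quinn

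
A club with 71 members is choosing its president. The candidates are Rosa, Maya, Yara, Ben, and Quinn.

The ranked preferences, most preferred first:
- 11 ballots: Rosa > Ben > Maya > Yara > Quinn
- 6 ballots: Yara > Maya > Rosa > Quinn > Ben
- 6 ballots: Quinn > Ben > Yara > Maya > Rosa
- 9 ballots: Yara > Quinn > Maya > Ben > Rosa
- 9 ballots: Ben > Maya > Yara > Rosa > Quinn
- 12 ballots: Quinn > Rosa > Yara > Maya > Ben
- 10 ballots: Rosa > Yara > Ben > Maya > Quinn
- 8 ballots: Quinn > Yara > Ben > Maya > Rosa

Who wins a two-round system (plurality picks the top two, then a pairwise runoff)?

Rosa

Round 1 first-place votes: Rosa 21, Maya 0, Yara 15, Ben 9, Quinn 26. Quinn and Rosa advance.
Runoff: Quinn is ranked above Rosa on 35 ballots, Rosa above Quinn on 36.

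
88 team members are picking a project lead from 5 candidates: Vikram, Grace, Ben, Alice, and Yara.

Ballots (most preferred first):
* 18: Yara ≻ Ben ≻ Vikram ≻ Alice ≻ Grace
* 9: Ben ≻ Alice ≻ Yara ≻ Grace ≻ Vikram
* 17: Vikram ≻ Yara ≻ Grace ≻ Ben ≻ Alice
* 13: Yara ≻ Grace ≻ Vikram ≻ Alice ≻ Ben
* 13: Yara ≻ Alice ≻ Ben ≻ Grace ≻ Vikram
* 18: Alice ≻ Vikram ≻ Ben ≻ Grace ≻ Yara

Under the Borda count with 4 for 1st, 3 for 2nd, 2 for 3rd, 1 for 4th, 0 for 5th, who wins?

Yara

Vikram: 18×2 + 9×0 + 17×4 + 13×2 + 13×0 + 18×3 = 184
Grace: 18×0 + 9×1 + 17×2 + 13×3 + 13×1 + 18×1 = 113
Ben: 18×3 + 9×4 + 17×1 + 13×0 + 13×2 + 18×2 = 169
Alice: 18×1 + 9×3 + 17×0 + 13×1 + 13×3 + 18×4 = 169
Yara: 18×4 + 9×2 + 17×3 + 13×4 + 13×4 + 18×0 = 245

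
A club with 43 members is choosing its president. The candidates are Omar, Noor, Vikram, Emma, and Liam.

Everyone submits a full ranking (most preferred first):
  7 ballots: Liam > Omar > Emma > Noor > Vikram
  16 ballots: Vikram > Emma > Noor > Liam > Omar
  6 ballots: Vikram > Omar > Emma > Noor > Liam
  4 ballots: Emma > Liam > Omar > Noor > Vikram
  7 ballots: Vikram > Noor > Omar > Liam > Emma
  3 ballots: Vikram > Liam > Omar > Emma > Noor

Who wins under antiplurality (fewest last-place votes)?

Noor

Last-place votes: Omar 16, Noor 3, Vikram 11, Emma 7, Liam 6.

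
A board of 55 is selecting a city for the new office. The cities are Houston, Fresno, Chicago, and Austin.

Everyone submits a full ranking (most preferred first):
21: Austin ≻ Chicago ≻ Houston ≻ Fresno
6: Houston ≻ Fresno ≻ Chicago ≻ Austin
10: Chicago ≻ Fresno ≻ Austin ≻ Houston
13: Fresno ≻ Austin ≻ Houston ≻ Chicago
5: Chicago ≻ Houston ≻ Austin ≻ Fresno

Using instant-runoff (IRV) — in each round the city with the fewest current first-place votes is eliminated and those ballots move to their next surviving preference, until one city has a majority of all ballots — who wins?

Round 1: Houston 6, Fresno 13, Chicago 15, Austin 21. Houston eliminated.
Round 2: Fresno 19, Chicago 15, Austin 21. Chicago eliminated.
Round 3: Fresno 29, Austin 26. Fresno has a majority (≥28).

Fresno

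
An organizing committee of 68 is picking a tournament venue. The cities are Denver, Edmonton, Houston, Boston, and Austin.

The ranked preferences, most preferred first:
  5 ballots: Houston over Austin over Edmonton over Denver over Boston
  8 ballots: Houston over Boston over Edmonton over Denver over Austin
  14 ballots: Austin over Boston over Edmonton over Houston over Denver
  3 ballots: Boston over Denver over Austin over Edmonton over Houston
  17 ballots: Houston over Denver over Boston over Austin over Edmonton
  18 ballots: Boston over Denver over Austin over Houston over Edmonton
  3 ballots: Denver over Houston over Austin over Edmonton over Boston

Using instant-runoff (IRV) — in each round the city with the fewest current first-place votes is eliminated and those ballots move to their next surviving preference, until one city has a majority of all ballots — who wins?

Round 1: Denver 3, Edmonton 0, Houston 30, Boston 21, Austin 14. Edmonton eliminated.
Round 2: Denver 3, Houston 30, Boston 21, Austin 14. Denver eliminated.
Round 3: Houston 33, Boston 21, Austin 14. Austin eliminated.
Round 4: Houston 33, Boston 35. Boston has a majority (≥35).

Boston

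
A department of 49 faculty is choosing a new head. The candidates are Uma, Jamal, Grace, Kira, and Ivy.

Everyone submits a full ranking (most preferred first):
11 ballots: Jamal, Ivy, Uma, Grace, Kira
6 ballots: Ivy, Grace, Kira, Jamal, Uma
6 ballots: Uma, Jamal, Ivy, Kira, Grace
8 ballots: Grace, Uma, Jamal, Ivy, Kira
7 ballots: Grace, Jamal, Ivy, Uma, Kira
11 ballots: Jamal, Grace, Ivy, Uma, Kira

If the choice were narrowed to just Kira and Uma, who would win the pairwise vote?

Kira is ranked above Uma on 6 ballots; Uma above Kira on 43.

Uma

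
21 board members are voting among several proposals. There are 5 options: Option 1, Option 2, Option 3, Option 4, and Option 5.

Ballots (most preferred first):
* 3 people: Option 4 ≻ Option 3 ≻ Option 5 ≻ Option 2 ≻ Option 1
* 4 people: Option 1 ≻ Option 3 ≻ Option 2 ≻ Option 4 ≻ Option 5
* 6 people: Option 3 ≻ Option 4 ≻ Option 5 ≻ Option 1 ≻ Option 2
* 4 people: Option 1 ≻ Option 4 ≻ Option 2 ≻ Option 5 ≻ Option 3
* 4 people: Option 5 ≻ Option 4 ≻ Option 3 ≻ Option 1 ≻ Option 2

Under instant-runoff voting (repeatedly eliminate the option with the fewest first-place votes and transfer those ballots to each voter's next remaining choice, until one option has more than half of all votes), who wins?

Round 1: Option 1 8, Option 2 0, Option 3 6, Option 4 3, Option 5 4. Option 2 eliminated.
Round 2: Option 1 8, Option 3 6, Option 4 3, Option 5 4. Option 4 eliminated.
Round 3: Option 1 8, Option 3 9, Option 5 4. Option 5 eliminated.
Round 4: Option 1 8, Option 3 13. Option 3 has a majority (≥11).

Option 3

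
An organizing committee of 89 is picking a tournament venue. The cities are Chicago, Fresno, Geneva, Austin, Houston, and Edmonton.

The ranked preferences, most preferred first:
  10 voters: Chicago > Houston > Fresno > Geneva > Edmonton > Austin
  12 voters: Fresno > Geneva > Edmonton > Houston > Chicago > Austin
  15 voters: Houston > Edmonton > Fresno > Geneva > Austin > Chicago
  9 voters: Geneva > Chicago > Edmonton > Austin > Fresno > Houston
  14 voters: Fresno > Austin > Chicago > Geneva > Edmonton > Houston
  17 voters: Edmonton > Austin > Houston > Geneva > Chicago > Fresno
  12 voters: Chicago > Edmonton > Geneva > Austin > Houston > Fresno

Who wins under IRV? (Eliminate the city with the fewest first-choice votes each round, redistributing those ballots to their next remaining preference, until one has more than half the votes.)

Round 1: Chicago 22, Fresno 26, Geneva 9, Austin 0, Houston 15, Edmonton 17. Austin eliminated.
Round 2: Chicago 22, Fresno 26, Geneva 9, Houston 15, Edmonton 17. Geneva eliminated.
Round 3: Chicago 31, Fresno 26, Houston 15, Edmonton 17. Houston eliminated.
Round 4: Chicago 31, Fresno 26, Edmonton 32. Fresno eliminated.
Round 5: Chicago 45, Edmonton 44. Chicago has a majority (≥45).

Chicago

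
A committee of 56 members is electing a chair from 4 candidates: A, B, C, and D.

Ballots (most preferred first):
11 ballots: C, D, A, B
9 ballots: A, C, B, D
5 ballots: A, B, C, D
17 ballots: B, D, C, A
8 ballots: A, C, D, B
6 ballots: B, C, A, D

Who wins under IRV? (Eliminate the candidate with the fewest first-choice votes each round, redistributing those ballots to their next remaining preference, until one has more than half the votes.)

A

Round 1: A 22, B 23, C 11, D 0. D eliminated.
Round 2: A 22, B 23, C 11. C eliminated.
Round 3: A 33, B 23. A has a majority (≥29).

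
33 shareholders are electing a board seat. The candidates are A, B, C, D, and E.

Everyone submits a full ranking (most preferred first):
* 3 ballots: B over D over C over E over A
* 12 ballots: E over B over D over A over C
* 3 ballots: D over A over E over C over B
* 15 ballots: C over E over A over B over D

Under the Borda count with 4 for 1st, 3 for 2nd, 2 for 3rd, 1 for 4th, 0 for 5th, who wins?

E

A: 3×0 + 12×1 + 3×3 + 15×2 = 51
B: 3×4 + 12×3 + 3×0 + 15×1 = 63
C: 3×2 + 12×0 + 3×1 + 15×4 = 69
D: 3×3 + 12×2 + 3×4 + 15×0 = 45
E: 3×1 + 12×4 + 3×2 + 15×3 = 102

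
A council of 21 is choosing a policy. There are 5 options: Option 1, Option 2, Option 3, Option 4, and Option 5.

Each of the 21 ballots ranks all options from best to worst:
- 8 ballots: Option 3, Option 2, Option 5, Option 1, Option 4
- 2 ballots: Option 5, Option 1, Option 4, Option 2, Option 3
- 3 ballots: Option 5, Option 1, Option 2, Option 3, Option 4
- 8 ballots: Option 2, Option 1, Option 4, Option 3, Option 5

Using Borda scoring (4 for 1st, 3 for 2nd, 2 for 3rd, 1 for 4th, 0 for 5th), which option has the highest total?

Option 2

Option 1: 8×1 + 2×3 + 3×3 + 8×3 = 47
Option 2: 8×3 + 2×1 + 3×2 + 8×4 = 64
Option 3: 8×4 + 2×0 + 3×1 + 8×1 = 43
Option 4: 8×0 + 2×2 + 3×0 + 8×2 = 20
Option 5: 8×2 + 2×4 + 3×4 + 8×0 = 36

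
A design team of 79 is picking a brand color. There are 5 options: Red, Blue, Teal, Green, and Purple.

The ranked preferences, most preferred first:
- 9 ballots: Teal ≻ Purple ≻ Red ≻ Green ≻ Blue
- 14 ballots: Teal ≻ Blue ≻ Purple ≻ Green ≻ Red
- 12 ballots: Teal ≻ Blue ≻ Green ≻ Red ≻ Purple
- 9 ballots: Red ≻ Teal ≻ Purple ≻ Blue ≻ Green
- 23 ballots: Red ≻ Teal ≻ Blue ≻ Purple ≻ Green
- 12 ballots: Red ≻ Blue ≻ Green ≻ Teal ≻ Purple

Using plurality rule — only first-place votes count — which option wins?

First-place votes: Red 44, Blue 0, Teal 35, Green 0, Purple 0.

Red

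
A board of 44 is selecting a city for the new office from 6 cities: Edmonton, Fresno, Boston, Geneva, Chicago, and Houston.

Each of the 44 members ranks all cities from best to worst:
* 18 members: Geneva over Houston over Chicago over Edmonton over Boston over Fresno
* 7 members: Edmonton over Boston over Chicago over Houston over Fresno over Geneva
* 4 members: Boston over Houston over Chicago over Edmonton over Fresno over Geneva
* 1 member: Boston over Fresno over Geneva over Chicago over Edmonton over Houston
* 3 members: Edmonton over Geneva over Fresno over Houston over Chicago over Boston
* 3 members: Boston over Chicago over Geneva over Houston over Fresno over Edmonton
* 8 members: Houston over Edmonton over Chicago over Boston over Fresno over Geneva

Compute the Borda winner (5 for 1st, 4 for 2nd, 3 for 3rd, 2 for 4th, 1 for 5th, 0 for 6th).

Edmonton: 18×2 + 7×5 + 4×2 + 1×1 + 3×5 + 3×0 + 8×4 = 127
Fresno: 18×0 + 7×1 + 4×1 + 1×4 + 3×3 + 3×1 + 8×1 = 35
Boston: 18×1 + 7×4 + 4×5 + 1×5 + 3×0 + 3×5 + 8×2 = 102
Geneva: 18×5 + 7×0 + 4×0 + 1×3 + 3×4 + 3×3 + 8×0 = 114
Chicago: 18×3 + 7×3 + 4×3 + 1×2 + 3×1 + 3×4 + 8×3 = 128
Houston: 18×4 + 7×2 + 4×4 + 1×0 + 3×2 + 3×2 + 8×5 = 154

Houston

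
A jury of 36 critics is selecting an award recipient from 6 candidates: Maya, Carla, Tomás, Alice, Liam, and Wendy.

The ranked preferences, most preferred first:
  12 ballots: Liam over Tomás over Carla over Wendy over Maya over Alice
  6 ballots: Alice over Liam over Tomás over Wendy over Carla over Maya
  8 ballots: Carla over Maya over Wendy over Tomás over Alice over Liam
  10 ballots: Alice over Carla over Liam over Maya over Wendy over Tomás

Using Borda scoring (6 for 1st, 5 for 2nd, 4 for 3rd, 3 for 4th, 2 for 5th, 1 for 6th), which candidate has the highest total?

Carla

Maya: 12×2 + 6×1 + 8×5 + 10×3 = 100
Carla: 12×4 + 6×2 + 8×6 + 10×5 = 158
Tomás: 12×5 + 6×4 + 8×3 + 10×1 = 118
Alice: 12×1 + 6×6 + 8×2 + 10×6 = 124
Liam: 12×6 + 6×5 + 8×1 + 10×4 = 150
Wendy: 12×3 + 6×3 + 8×4 + 10×2 = 106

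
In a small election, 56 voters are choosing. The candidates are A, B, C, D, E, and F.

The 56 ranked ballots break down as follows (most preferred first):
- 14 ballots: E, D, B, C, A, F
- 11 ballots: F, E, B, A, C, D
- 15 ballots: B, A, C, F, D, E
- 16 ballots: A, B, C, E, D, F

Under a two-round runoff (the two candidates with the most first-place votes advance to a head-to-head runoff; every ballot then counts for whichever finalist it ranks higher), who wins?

B

Round 1 first-place votes: A 16, B 15, C 0, D 0, E 14, F 11. A and B advance.
Runoff: A is ranked above B on 16 ballots, B above A on 40.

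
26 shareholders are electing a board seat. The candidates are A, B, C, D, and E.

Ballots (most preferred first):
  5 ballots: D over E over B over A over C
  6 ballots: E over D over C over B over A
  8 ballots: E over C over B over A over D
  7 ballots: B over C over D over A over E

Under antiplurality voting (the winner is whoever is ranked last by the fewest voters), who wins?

B

Last-place votes: A 6, B 0, C 5, D 8, E 7.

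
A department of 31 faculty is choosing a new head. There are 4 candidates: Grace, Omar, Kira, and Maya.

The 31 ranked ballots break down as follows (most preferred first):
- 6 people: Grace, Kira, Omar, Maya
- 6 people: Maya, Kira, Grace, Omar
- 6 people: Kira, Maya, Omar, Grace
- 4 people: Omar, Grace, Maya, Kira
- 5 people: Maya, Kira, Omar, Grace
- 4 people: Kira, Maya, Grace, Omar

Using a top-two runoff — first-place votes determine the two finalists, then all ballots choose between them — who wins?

Round 1 first-place votes: Grace 6, Omar 4, Kira 10, Maya 11. Maya and Kira advance.
Runoff: Maya is ranked above Kira on 15 ballots, Kira above Maya on 16.

Kira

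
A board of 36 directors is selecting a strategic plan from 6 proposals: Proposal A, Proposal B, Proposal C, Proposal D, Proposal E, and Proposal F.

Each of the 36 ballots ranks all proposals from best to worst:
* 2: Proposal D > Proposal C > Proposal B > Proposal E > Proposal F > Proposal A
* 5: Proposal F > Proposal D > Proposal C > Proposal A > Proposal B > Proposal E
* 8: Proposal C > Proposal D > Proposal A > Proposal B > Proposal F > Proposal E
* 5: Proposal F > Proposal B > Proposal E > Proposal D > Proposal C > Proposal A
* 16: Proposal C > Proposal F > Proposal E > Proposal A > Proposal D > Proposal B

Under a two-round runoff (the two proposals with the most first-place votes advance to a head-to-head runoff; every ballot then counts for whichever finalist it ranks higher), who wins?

Round 1 first-place votes: Proposal A 0, Proposal B 0, Proposal C 24, Proposal D 2, Proposal E 0, Proposal F 10. Proposal C and Proposal F advance.
Runoff: Proposal C is ranked above Proposal F on 26 ballots, Proposal F above Proposal C on 10.

Proposal C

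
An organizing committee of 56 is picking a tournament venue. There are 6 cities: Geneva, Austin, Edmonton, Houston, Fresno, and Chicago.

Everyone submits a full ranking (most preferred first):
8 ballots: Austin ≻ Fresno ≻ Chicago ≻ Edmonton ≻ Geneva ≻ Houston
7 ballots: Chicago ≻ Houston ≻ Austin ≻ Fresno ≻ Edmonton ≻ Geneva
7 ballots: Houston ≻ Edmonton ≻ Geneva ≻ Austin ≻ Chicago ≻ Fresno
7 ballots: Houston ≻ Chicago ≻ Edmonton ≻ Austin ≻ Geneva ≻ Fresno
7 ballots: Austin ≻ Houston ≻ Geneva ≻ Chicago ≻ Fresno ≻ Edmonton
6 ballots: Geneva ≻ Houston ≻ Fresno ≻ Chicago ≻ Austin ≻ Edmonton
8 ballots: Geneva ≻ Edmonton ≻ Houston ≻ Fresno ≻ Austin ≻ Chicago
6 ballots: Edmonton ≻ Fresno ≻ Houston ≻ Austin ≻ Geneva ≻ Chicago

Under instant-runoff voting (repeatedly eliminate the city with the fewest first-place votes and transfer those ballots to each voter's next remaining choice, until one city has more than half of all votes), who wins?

Round 1: Geneva 14, Austin 15, Edmonton 6, Houston 14, Fresno 0, Chicago 7. Fresno eliminated.
Round 2: Geneva 14, Austin 15, Edmonton 6, Houston 14, Chicago 7. Edmonton eliminated.
Round 3: Geneva 14, Austin 15, Houston 20, Chicago 7. Chicago eliminated.
Round 4: Geneva 14, Austin 15, Houston 27. Geneva eliminated.
Round 5: Austin 15, Houston 41. Houston has a majority (≥29).

Houston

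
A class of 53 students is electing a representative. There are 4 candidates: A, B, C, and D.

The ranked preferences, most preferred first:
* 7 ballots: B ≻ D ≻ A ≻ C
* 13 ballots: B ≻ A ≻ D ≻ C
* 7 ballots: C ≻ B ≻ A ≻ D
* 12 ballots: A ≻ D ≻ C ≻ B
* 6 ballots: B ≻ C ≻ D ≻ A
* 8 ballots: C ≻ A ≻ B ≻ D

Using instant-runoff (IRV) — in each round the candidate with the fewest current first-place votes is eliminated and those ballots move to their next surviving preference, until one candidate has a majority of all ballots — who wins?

C

Round 1: A 12, B 26, C 15, D 0. D eliminated.
Round 2: A 12, B 26, C 15. A eliminated.
Round 3: B 26, C 27. C has a majority (≥27).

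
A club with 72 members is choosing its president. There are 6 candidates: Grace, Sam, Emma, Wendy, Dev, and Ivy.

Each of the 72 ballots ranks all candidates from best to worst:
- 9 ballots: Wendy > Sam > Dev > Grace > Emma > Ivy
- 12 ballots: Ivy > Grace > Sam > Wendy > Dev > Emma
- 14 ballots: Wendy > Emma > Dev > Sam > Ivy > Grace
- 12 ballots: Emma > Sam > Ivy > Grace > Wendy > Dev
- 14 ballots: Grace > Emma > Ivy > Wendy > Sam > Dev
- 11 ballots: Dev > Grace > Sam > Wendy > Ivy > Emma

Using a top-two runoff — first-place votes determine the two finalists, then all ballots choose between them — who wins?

Round 1 first-place votes: Grace 14, Sam 0, Emma 12, Wendy 23, Dev 11, Ivy 12. Wendy and Grace advance.
Runoff: Wendy is ranked above Grace on 23 ballots, Grace above Wendy on 49.

Grace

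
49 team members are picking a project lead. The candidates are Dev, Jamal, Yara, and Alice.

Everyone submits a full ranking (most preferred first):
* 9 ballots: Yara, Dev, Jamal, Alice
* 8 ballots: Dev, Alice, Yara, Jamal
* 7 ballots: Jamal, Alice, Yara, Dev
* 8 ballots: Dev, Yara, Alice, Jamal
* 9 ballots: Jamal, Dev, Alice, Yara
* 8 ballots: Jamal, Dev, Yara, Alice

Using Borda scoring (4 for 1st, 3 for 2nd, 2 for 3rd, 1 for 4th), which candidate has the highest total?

Dev: 9×3 + 8×4 + 7×1 + 8×4 + 9×3 + 8×3 = 149
Jamal: 9×2 + 8×1 + 7×4 + 8×1 + 9×4 + 8×4 = 130
Yara: 9×4 + 8×2 + 7×2 + 8×3 + 9×1 + 8×2 = 115
Alice: 9×1 + 8×3 + 7×3 + 8×2 + 9×2 + 8×1 = 96

Dev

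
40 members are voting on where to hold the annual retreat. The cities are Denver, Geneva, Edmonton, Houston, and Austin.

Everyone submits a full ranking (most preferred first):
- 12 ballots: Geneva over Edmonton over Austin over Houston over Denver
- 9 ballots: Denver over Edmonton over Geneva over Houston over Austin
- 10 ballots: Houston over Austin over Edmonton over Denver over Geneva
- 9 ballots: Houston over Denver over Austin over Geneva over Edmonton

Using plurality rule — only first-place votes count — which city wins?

Houston

First-place votes: Denver 9, Geneva 12, Edmonton 0, Houston 19, Austin 0.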